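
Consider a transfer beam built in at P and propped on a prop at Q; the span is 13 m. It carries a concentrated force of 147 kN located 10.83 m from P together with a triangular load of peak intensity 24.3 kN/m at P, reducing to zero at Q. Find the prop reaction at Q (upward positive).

Release the roller at Q. Primary structure: cantilever fixed at P.
Downward deflection at the released point Q due to the loads:
  point load 147 at a = 10.83: Pa²(3L − a)/(6EI) = 80949/EI
  triangular load, peak 24.3 at the fixed end: w₀L⁴/(30EI) = 23134/EI
  δ_0 = 104083/EI
Flexibility coefficient — unit upward force at Q: δ_{QQ} = L³/(3EI) = 732.3/EI.
The prop prevents deflection at Q: R_Q = δ_0/δ_{QQ} = 104083/732.3 = 142.1 kN.

R_Q = 142.1 kN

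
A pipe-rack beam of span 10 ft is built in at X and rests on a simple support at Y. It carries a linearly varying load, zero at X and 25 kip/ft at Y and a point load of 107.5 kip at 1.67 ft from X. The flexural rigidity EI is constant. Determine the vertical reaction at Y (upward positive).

R_Y = 73 kip

Release the roller at Y. Primary structure: cantilever fixed at X.
Primary-structure tip deflection at Y by superposition:
  triangular load, peak 25 at the free end: 11w₀L⁴/(120EI) = 22917/EI
  point load 107.5 at a = 1.67: Pa²(3L − a)/(6EI) = 1416/EI
  δ_0 = 24332/EI
Flexibility coefficient — unit upward force at Y: δ_{YY} = L³/(3EI) = 333.3/EI.
The prop prevents deflection at Y: R_Y = δ_0/δ_{YY} = 24332/333.3 = 73 kip.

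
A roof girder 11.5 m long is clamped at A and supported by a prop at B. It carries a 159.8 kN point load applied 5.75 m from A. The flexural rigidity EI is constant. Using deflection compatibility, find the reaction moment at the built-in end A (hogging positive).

Remove the prop at B; the released (primary) structure is a cantilever built in at A.
Primary-structure tip deflection at B by superposition:
  point load 159.8 at a = 5.75: Pa²(3L − a)/(6EI) = 25316/EI
Tip deflection under a unit load at B: L³/(3EI) = 507/EI.
The prop prevents deflection at B: R_B = δ_0/δ_{BB} = 25316/507 = 49.94 kN.
Moment equilibrium about A: M_A = Σ(load moments about A) − R_B·L = 918.9 − 49.94×11.5 = 344.6 kN·m.

M_A = 344.6 kN·m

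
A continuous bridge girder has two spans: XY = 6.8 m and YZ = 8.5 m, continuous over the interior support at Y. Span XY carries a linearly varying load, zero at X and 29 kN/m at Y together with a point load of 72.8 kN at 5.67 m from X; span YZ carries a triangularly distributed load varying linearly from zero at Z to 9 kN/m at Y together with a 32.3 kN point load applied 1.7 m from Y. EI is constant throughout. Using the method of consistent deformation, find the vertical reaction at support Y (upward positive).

Insert a hinge at Y; M_Y is the redundant, and each span becomes simply supported.
Discontinuity in slope at Y on the released structure — sum the simple-span end rotations:
  span XY: triangular load, peak 29: w₀L³/(45EI) = 202.6/EI
  span XY: point load 72.8 at a = 5.67: Pab(L + a)/(6LEI) = 142.6/EI
  span YZ: triangular load, peak 9: w₀L³/(45EI) = 122.8/EI
  span YZ: point load 32.3 at a = 1.7: Pab(L + b)/(6LEI) = 112/EI
  relative rotation θ_0 = (345.2 + 234.8)/EI = 580/EI
A unit hogging moment at Y produces rotation L₁/(3EI) + L₂/(3EI) = 5.1/EI.
Compatibility: M_Y·(L₁+L₂)/(3EI) = θ_0, giving M_Y = 113.7 kN·m (hogging).
Span XY, ΣM about X with M_Y applied at Y: R_Y^{XY}·6.8 = 859.8 + 113.7, so R_Y^{XY} = 143.2 kN and R_X = 171.4 − 143.2 = 28.24 kN.
Span YZ, ΣM about Z: R_Y^{YZ}·8.5 = 436.4 + 113.7, so R_Y^{YZ} = 64.72 kN and R_Z = 70.55 − 64.72 = 5.83 kN.
R_Y = 143.2 + 64.72 = 207.9 kN.

R_Y = 207.9 kN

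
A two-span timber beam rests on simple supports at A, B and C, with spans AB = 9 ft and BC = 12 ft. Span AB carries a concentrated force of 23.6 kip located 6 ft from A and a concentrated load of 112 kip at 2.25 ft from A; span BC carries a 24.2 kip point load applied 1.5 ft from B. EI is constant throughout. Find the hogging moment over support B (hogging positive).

M_B = 84.5 kip·ft

Take M_B as the redundant. Released structure: two simple spans AB and BC with a hinge at B.
Rotations at B on the released spans (each span's end-slope, ×1/EI):
  span AB: point load 23.6 at a = 6: Pab(L + a)/(6LEI) = 118/EI
  span AB: point load 112 at a = 2.25: Pab(L + a)/(6LEI) = 354.4/EI
  span BC: point load 24.2 at a = 1.5: Pab(L + b)/(6LEI) = 119.1/EI
  relative rotation θ_0 = (472.4 + 119.1)/EI = 591.5/EI
A unit hogging moment at B produces rotation L₁/(3EI) + L₂/(3EI) = 7/EI.
Compatibility: M_B·(L₁+L₂)/(3EI) = θ_0, giving M_B = 84.5 kip·ft (hogging).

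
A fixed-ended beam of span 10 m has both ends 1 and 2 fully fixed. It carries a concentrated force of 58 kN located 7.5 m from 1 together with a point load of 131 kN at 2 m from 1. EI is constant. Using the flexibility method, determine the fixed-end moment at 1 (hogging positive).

Take the two fixed-end moments M_1, M_2 as redundants; the released structure is the simple span 12.
On the primary (simply-supported) span, the end slopes from the loading are:
  at 1: point load 58 at a = 7.5: Pab(L + b)/(6LEI) = 226.6/EI
  at 2: point load 58 at a = 7.5: Pab(L + a)/(6LEI) = 317.2/EI
  at 1: point load 131 at a = 2: Pab(L + b)/(6LEI) = 628.8/EI
  at 2: point load 131 at a = 2: Pab(L + a)/(6LEI) = 419.2/EI
  θ_10 = 855.4/EI,  θ_20 = 736.4/EI
Flexibility coefficients: a unit moment at one end gives L/(3EI) there and L/(6EI) at the far end, so f₁₁ = f₂₂ = 3.333/EI and f₁₂ = f₂₁ = 1.667/EI.
Compatibility — zero rotation at each built-in end:
  3.333 M_1 + 1.667 M_2 = 855.4
  1.667 M_1 + 3.333 M_2 = 736.4
Solving the pair gives M_1 = 194.9 kN·m and M_2 = 123.5 kN·m (hogging).

M_1 = 194.9 kN·m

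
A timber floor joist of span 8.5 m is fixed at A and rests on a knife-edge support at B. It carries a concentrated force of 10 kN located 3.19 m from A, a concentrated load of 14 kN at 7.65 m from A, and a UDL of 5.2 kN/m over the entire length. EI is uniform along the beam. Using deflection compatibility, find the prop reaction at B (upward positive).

R_B = 30.33 kN

Choose R_B as the redundant. The primary structure is the cantilever fixed at A.
Deflection at B on the released cantilever, summing each load's contribution:
  point load 10 at a = 3.19: Pa²(3L − a)/(6EI) = 378.4/EI
  point load 14 at a = 7.65: Pa²(3L − a)/(6EI) = 2437/EI
  UDL 5.2: wL⁴/(8EI) = 3393/EI
  δ_0 = 6209/EI
Tip deflection under a unit load at B: L³/(3EI) = 204.7/EI.
The prop prevents deflection at B: R_B = δ_0/δ_{BB} = 6209/204.7 = 30.33 kN.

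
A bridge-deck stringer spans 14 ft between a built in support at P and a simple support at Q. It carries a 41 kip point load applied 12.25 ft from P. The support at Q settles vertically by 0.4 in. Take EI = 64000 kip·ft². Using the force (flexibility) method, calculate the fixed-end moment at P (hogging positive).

Remove the prop at Q; the released (primary) structure is a cantilever built in at P.
Primary-structure tip deflection at Q by superposition:
  point load 41 at a = 12.25: Pa²(3L − a)/(6EI) = 30506/EI
Flexibility coefficient — unit upward force at Q: δ_{QQ} = L³/(3EI) = 914.7/EI.
With EI = 64000 kip·ft²: δ_0 = 0.47666 ft and δ_{QQ} = 0.014292 ft/kip.
Compatibility — the beam at Q must follow the support down by 0.03333 ft: δ_0 − R_Q·δ_{QQ} = 0.03333, so R_Q = (0.47666 − 0.03333)/0.014292 = 31.02 kip.
Moment equilibrium about P: M_P = Σ(load moments about P) − R_Q·L = 502.2 − 31.02×14 = 67.97 kip·ft.

M_P = 67.97 kip·ft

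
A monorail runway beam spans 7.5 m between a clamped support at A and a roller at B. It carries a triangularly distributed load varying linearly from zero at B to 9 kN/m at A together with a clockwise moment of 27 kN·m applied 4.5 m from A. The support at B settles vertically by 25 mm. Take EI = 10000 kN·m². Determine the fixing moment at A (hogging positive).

M_A = 40.06 kN·m

Take the reaction at B as the redundant and release it; the primary structure is a cantilever fixed at A.
Deflection at B on the released cantilever, summing each load's contribution:
  triangular load, peak 9 at the fixed end: w₀L⁴/(30EI) = 949.2/EI
  clockwise couple 27 at a = 4.5: M₀a(2L − a)/(2EI) = 637.9/EI
  δ_0 = 1587/EI
Tip deflection under a unit load at B: L³/(3EI) = 140.6/EI.
With EI = 10000 kN·m²: δ_0 = 0.15871 m and δ_{BB} = 0.014063 m/kN.
Compatibility — the beam at B must follow the support down by 0.025 m: δ_0 − R_B·δ_{BB} = 0.025, so R_B = (0.15871 − 0.025)/0.014063 = 9.508 kN.
Moment equilibrium about A: M_A = Σ(load moments about A) − R_B·L = 111.4 − 9.508×7.5 = 40.06 kN·m.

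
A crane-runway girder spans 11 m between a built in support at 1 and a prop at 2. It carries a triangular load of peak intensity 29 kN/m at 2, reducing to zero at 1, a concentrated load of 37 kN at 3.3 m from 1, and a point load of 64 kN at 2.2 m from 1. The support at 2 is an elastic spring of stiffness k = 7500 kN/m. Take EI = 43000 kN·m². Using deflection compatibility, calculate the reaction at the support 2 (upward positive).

R_2 = 94.58 kN

Release the roller at 2. Primary structure: cantilever fixed at 1.
Free-end deflection of the primary structure under the applied loading (downward +):
  triangular load, peak 29 at the free end: 11w₀L⁴/(120EI) = 38921/EI
  point load 37 at a = 3.3: Pa²(3L − a)/(6EI) = 1995/EI
  point load 64 at a = 2.2: Pa²(3L − a)/(6EI) = 1590/EI
  δ_0 = 42505/EI
Flexibility coefficient — unit upward force at 2: δ_{22} = L³/(3EI) = 443.7/EI.
With EI = 43000 kN·m²: δ_0 = 0.98849 m and δ_{22} = 0.010318 m/kN.
Compatibility — the spring shortens by R_2/k under the reaction it provides: δ_0 − R_2·δ_{22} = R_2/k. With 1/k = 0.000133 m/kN, R_2 = δ_0 / (δ_{22} + 1/k) = 0.98849 / (0.010318 + 0.000133) = 94.58 kN.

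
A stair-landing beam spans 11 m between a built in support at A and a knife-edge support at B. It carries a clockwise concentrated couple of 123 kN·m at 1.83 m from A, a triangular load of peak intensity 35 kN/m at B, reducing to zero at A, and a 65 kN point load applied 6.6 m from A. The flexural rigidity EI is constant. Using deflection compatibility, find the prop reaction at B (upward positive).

Remove the prop at B; the released (primary) structure is a cantilever built in at A.
Deflection at B on the released cantilever, summing each load's contribution:
  clockwise couple 123 at a = 1.83: M₀a(2L − a)/(2EI) = 2270/EI
  triangular load, peak 35 at the free end: 11w₀L⁴/(120EI) = 46973/EI
  point load 65 at a = 6.6: Pa²(3L − a)/(6EI) = 12458/EI
  δ_0 = 61701/EI
Flexibility coefficient — unit upward force at B: δ_{BB} = L³/(3EI) = 443.7/EI.
The prop prevents deflection at B: R_B = δ_0/δ_{BB} = 61701/443.7 = 139.1 kN.

R_B = 139.1 kN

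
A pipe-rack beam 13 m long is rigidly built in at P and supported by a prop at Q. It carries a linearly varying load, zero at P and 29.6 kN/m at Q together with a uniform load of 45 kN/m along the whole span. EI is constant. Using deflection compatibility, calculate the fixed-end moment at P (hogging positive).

Remove the prop at Q; the released (primary) structure is a cantilever built in at P.
Primary-structure tip deflection at Q by superposition:
  triangular load, peak 29.6 at the free end: 11w₀L⁴/(120EI) = 77496/EI
  UDL 45: wL⁴/(8EI) = 160656/EI
  δ_0 = 238151/EI
Tip deflection under a unit load at Q: L³/(3EI) = 732.3/EI.
The prop prevents deflection at Q: R_Q = δ_0/δ_{QQ} = 238151/732.3 = 325.2 kN.
Moment equilibrium about P: M_P = Σ(load moments about P) − R_Q·L = 5470 − 325.2×13 = 1242 kN·m.

M_P = 1242 kN·m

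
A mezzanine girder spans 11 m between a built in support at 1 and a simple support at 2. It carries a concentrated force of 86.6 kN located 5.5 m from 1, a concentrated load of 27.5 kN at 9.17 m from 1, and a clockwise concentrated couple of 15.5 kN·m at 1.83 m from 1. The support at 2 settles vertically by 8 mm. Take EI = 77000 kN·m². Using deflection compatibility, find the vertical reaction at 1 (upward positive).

R_1 = 67.08 kN

Choose R_2 as the redundant. The primary structure is the cantilever fixed at 1.
Downward deflection at the released point 2 due to the loads:
  point load 86.6 at a = 5.5: Pa²(3L − a)/(6EI) = 12007/EI
  point load 27.5 at a = 9.17: Pa²(3L − a)/(6EI) = 9184/EI
  clockwise couple 15.5 at a = 1.83: M₀a(2L − a)/(2EI) = 286.1/EI
  δ_0 = 21477/EI
Flexibility coefficient — unit upward force at 2: δ_{22} = L³/(3EI) = 443.7/EI.
With EI = 77000 kN·m²: δ_0 = 0.27892 m and δ_{22} = 0.005762 m/kN.
Compatibility — the beam at 2 must follow the support down by 0.008 m: δ_0 − R_2·δ_{22} = 0.008, so R_2 = (0.27892 − 0.008)/0.005762 = 47.02 kN.
Vertical equilibrium: R_1 = ΣP − R_2 = 114.1 − 47.02 = 67.08 kN.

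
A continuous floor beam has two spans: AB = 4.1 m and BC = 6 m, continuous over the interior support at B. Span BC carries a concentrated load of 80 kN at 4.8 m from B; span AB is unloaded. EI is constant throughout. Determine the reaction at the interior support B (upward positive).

R_B = 27.24 kN

Release continuity at B by inserting a hinge; the redundant is the internal moment M_B. The primary structure is two simply-supported spans AB and BC.
Discontinuity in slope at B on the released structure — sum the simple-span end rotations:
  span BC: point load 80 at a = 4.8: Pab(L + b)/(6LEI) = 92.16/EI
  relative rotation θ_0 = (0 + 92.16)/EI = 92.16/EI
A unit hogging moment at B produces rotation L₁/(3EI) + L₂/(3EI) = 3.367/EI.
Compatibility: M_B·(L₁+L₂)/(3EI) = θ_0, giving M_B = 27.37 kN·m (hogging).
Span AB, ΣM about A with M_B applied at B: R_B^{AB}·4.1 = 0 + 27.37, so R_B^{AB} = 6.677 kN and R_A = 0 − 6.677 = -6.677 kN.
Span BC, ΣM about C: R_B^{BC}·6 = 96 + 27.37, so R_B^{BC} = 20.56 kN and R_C = 80 − 20.56 = 59.44 kN.
R_B = 6.677 + 20.56 = 27.24 kN.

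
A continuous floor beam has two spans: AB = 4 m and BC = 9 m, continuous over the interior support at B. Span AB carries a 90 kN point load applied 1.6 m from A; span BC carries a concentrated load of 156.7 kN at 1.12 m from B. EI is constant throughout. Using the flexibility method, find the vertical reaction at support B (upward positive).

R_B = 215.9 kN

Insert a hinge at B; M_B is the redundant, and each span becomes simply supported.
End slopes at the hinge B, treating each span as simply supported:
  span AB: point load 90 at a = 1.6: Pab(L + a)/(6LEI) = 80.64/EI
  span BC: point load 156.7 at a = 1.12: Pab(L + b)/(6LEI) = 432.3/EI
  relative rotation θ_0 = (80.64 + 432.3)/EI = 512.9/EI
A unit hogging moment at B produces rotation L₁/(3EI) + L₂/(3EI) = 4.333/EI.
Slope continuity at B: θ_0 = M_B·4.333/EI, so M_B = 512.9/4.333 = 118.4 kN·m (hogging).
Span AB, ΣM about A with M_B applied at B: R_B^{AB}·4 = 144 + 118.4, so R_B^{AB} = 65.59 kN and R_A = 90 − 65.59 = 24.41 kN.
Span BC, ΣM about C: R_B^{BC}·9 = 1235 + 118.4, so R_B^{BC} = 150.4 kN and R_C = 156.7 − 150.4 = 6.348 kN.
R_B = 65.59 + 150.4 = 215.9 kN.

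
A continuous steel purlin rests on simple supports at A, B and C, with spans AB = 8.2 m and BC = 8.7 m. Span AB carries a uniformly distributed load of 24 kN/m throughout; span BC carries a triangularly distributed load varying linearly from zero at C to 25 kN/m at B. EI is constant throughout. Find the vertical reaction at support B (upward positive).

R_B = 209.5 kN

Release continuity at B by inserting a hinge; the redundant is the internal moment M_B. The primary structure is two simply-supported spans AB and BC.
Discontinuity in slope at B on the released structure — sum the simple-span end rotations:
  span AB: UDL 24: wL³/(24EI) = 551.4/EI
  span BC: triangular load, peak 25: w₀L³/(45EI) = 365.8/EI
  relative rotation θ_0 = (551.4 + 365.8)/EI = 917.2/EI
A unit hogging moment at B produces rotation L₁/(3EI) + L₂/(3EI) = 5.633/EI.
Compatibility: M_B·(L₁+L₂)/(3EI) = θ_0, giving M_B = 162.8 kN·m (hogging).
Span AB, ΣM about A with M_B applied at B: R_B^{AB}·8.2 = 806.9 + 162.8, so R_B^{AB} = 118.3 kN and R_A = 196.8 − 118.3 = 78.54 kN.
Span BC, ΣM about C: R_B^{BC}·8.7 = 630.8 + 162.8, so R_B^{BC} = 91.21 kN and R_C = 108.8 − 91.21 = 17.54 kN.
R_B = 118.3 + 91.21 = 209.5 kN.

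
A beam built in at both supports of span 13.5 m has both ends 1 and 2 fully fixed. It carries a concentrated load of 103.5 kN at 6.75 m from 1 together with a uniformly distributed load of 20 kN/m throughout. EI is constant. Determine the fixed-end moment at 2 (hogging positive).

M_2 = 478.4 kN·m

Take the two fixed-end moments M_1, M_2 as redundants; the released structure is the simple span 12.
End rotations of the released simple span under the applied load (×1/EI):
  at 1: point load 103.5 at a = 6.75: Pab(L + b)/(6LEI) = 1179/EI
  at 2: point load 103.5 at a = 6.75: Pab(L + a)/(6LEI) = 1179/EI
  at 1: UDL 20: wL³/(24EI) = 2050/EI
  at 2: UDL 20: wL³/(24EI) = 2050/EI
  θ_10 = 3229/EI,  θ_20 = 3229/EI
Flexibility coefficients: a unit moment at one end gives L/(3EI) there and L/(6EI) at the far end, so f₁₁ = f₂₂ = 4.5/EI and f₁₂ = f₂₁ = 2.25/EI.
Compatibility — zero rotation at each built-in end:
  4.5 M_1 + 2.25 M_2 = 3229
  2.25 M_1 + 4.5 M_2 = 3229
Solving the pair gives M_1 = 478.4 kN·m and M_2 = 478.4 kN·m (hogging).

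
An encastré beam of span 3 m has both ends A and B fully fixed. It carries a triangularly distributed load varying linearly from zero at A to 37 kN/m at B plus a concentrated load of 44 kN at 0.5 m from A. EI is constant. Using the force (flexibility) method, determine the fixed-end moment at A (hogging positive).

Take the two fixed-end moments M_A, M_B as redundants; the released structure is the simple span AB.
Simple-span end rotations at A and B under the given loads:
  at A: triangular load, peak 37: 7w₀L³/(360EI) = 19.43/EI
  at B: triangular load, peak 37: w₀L³/(45EI) = 22.2/EI
  at A: point load 44 at a = 0.5: Pab(L + b)/(6LEI) = 16.81/EI
  at B: point load 44 at a = 0.5: Pab(L + a)/(6LEI) = 10.69/EI
  θ_A0 = 36.23/EI,  θ_B0 = 32.89/EI
Flexibility coefficients: a unit moment at one end gives L/(3EI) there and L/(6EI) at the far end, so f₁₁ = f₂₂ = 1/EI and f₁₂ = f₂₁ = 0.5/EI.
Compatibility — zero rotation at each built-in end:
  1 M_A + 0.5 M_B = 36.23
  0.5 M_A + 1 M_B = 32.89
Solving the pair gives M_A = 26.38 kN·m and M_B = 19.71 kN·m (hogging).

M_A = 26.38 kN·m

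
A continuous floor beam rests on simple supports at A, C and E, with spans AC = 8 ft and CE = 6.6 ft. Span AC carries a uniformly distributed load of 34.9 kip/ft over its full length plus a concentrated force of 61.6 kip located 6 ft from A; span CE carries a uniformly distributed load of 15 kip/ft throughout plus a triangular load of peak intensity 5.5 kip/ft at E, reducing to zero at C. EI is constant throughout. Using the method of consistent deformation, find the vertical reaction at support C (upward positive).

R_C = 307.9 kip

Release continuity at C by inserting a hinge; the redundant is the internal moment M_C. The primary structure is two simply-supported spans AC and CE.
Rotations at C on the released spans (each span's end-slope, ×1/EI):
  span AC: UDL 34.9: wL³/(24EI) = 744.5/EI
  span AC: point load 61.6 at a = 6: Pab(L + a)/(6LEI) = 215.6/EI
  span CE: UDL 15: wL³/(24EI) = 179.7/EI
  span CE: triangular load, peak 5.5: 7w₀L³/(360EI) = 30.75/EI
  relative rotation θ_0 = (960.1 + 210.4)/EI = 1171/EI
A unit hogging moment at C produces rotation L₁/(3EI) + L₂/(3EI) = 4.867/EI.
Slope continuity at C: θ_0 = M_C·4.867/EI, so M_C = 1171/4.867 = 240.5 kip·ft (hogging).
Span AC, ΣM about A with M_C applied at C: R_C^{AC}·8 = 1486 + 240.5, so R_C^{AC} = 215.9 kip and R_A = 340.8 − 215.9 = 124.9 kip.
Span CE, ΣM about E: R_C^{CE}·6.6 = 366.6 + 240.5, so R_C^{CE} = 91.99 kip and R_E = 117.2 − 91.99 = 25.16 kip.
R_C = 215.9 + 91.99 = 307.9 kip.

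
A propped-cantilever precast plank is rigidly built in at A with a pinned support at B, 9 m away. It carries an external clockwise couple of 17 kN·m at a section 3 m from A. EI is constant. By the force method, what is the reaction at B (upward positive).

Release the roller at B. Primary structure: cantilever fixed at A.
Deflection at B on the released cantilever, summing each load's contribution:
  clockwise couple 17 at a = 3: M₀a(2L − a)/(2EI) = 382.5/EI
Flexibility coefficient — unit upward force at B: δ_{BB} = L³/(3EI) = 243/EI.
The prop prevents deflection at B: R_B = δ_0/δ_{BB} = 382.5/243 = 1.574 kN.

R_B = 1.574 kN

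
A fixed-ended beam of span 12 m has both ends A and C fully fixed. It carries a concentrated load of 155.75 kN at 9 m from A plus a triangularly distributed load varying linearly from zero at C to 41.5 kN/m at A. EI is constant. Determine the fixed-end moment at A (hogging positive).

Release both end moments; the primary structure is a simply-supported span AC with redundants M_A and M_C.
Simple-span end rotations at A and C under the given loads:
  at A: point load 155.75 at a = 9: Pab(L + b)/(6LEI) = 876.1/EI
  at C: point load 155.75 at a = 9: Pab(L + a)/(6LEI) = 1227/EI
  at A: triangular load, peak 41.5: w₀L³/(45EI) = 1594/EI
  at C: triangular load, peak 41.5: 7w₀L³/(360EI) = 1394/EI
  θ_A0 = 2470/EI,  θ_C0 = 2621/EI
Flexibility coefficients: a unit moment at one end gives L/(3EI) there and L/(6EI) at the far end, so f₁₁ = f₂₂ = 4/EI and f₁₂ = f₂₁ = 2/EI.
Compatibility — zero rotation at each built-in end:
  4 M_A + 2 M_C = 2470
  2 M_A + 4 M_C = 2621
Solving the pair gives M_A = 386.4 kN·m and M_C = 462 kN·m (hogging).

M_A = 386.4 kN·m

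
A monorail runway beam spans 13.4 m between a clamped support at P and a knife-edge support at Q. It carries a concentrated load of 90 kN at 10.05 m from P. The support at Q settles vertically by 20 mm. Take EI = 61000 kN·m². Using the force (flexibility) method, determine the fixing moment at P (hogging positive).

M_P = 161.7 kN·m

Take the reaction at Q as the redundant and release it; the primary structure is a cantilever fixed at P.
Free-end deflection of the primary structure under the applied loading (downward +):
  point load 90 at a = 10.05: Pa²(3L − a)/(6EI) = 45678/EI
Flexibility coefficient — unit upward force at Q: δ_{QQ} = L³/(3EI) = 802/EI.
With EI = 61000 kN·m²: δ_0 = 0.74883 m and δ_{QQ} = 0.013148 m/kN.
Compatibility — the beam at Q must follow the support down by 0.02 m: δ_0 − R_Q·δ_{QQ} = 0.02, so R_Q = (0.74883 − 0.02)/0.013148 = 55.43 kN.
Moment equilibrium about P: M_P = Σ(load moments about P) − R_Q·L = 904.5 − 55.43×13.4 = 161.7 kN·m.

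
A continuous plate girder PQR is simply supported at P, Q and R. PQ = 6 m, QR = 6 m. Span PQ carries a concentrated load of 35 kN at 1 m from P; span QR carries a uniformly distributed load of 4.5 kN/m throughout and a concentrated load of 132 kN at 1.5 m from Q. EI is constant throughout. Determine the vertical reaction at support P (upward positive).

R_P = 15.23 kN

Release continuity at Q by inserting a hinge; the redundant is the internal moment M_Q. The primary structure is two simply-supported spans PQ and QR.
Rotations at Q on the released spans (each span's end-slope, ×1/EI):
  span PQ: point load 35 at a = 1: Pab(L + a)/(6LEI) = 34.03/EI
  span QR: UDL 4.5: wL³/(24EI) = 40.5/EI
  span QR: point load 132 at a = 1.5: Pab(L + b)/(6LEI) = 259.9/EI
  relative rotation θ_0 = (34.03 + 300.4)/EI = 334.4/EI
A unit hogging moment at Q produces rotation L₁/(3EI) + L₂/(3EI) = 4/EI.
Slope continuity at Q: θ_0 = M_Q·4/EI, so M_Q = 334.4/4 = 83.6 kN·m (hogging).
Span PQ, ΣM about P with M_Q applied at Q: R_Q^{PQ}·6 = 35 + 83.6, so R_Q^{PQ} = 19.77 kN and R_P = 35 − 19.77 = 15.23 kN.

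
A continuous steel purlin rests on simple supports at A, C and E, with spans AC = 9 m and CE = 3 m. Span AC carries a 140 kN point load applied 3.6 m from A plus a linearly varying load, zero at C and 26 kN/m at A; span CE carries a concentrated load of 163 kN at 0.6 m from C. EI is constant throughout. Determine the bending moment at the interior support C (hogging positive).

M_C = 268.5 kN·m

Release continuity at C by inserting a hinge; the redundant is the internal moment M_C. The primary structure is two simply-supported spans AC and CE.
Discontinuity in slope at C on the released structure — sum the simple-span end rotations:
  span AC: point load 140 at a = 3.6: Pab(L + a)/(6LEI) = 635/EI
  span AC: triangular load, peak 26: 7w₀L³/(360EI) = 368.6/EI
  span CE: point load 163 at a = 0.6: Pab(L + b)/(6LEI) = 70.42/EI
  relative rotation θ_0 = (1004 + 70.42)/EI = 1074/EI
A unit hogging moment at C produces rotation L₁/(3EI) + L₂/(3EI) = 4/EI.
Compatibility: M_C·(L₁+L₂)/(3EI) = θ_0, giving M_C = 268.5 kN·m (hogging).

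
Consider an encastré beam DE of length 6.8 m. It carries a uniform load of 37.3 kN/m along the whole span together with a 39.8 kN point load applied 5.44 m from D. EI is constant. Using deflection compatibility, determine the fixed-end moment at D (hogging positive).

Take the two fixed-end moments M_D, M_E as redundants; the released structure is the simple span DE.
End rotations of the released simple span under the applied load (×1/EI):
  at D: UDL 37.3: wL³/(24EI) = 488.7/EI
  at E: UDL 37.3: wL³/(24EI) = 488.7/EI
  at D: point load 39.8 at a = 5.44: Pab(L + b)/(6LEI) = 58.89/EI
  at E: point load 39.8 at a = 5.44: Pab(L + a)/(6LEI) = 88.34/EI
  θ_D0 = 547.6/EI,  θ_E0 = 577/EI
Flexibility coefficients: a unit moment at one end gives L/(3EI) there and L/(6EI) at the far end, so f₁₁ = f₂₂ = 2.267/EI and f₁₂ = f₂₁ = 1.133/EI.
Compatibility — zero rotation at each built-in end:
  2.267 M_D + 1.133 M_E = 547.6
  1.133 M_D + 2.267 M_E = 577
Solving the pair gives M_D = 152.4 kN·m and M_E = 178.4 kN·m (hogging).

M_D = 152.4 kN·m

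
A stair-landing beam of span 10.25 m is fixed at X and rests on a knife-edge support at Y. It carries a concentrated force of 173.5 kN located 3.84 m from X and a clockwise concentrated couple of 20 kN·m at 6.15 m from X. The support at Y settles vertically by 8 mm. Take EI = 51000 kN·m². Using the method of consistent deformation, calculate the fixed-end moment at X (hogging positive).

M_X = 345 kN·m

Remove the prop at Y; the released (primary) structure is a cantilever built in at X.
Free-end deflection of the primary structure under the applied loading (downward +):
  point load 173.5 at a = 3.84: Pa²(3L − a)/(6EI) = 11474/EI
  clockwise couple 20 at a = 6.15: M₀a(2L − a)/(2EI) = 882.5/EI
  δ_0 = 12357/EI
Flexibility coefficient — unit upward force at Y: δ_{YY} = L³/(3EI) = 359/EI.
With EI = 51000 kN·m²: δ_0 = 0.24229 m and δ_{YY} = 0.007039 m/kN.
Compatibility — the beam at Y must follow the support down by 0.008 m: δ_0 − R_Y·δ_{YY} = 0.008, so R_Y = (0.24229 − 0.008)/0.007039 = 33.29 kN.
Moment equilibrium about X: M_X = Σ(load moments about X) − R_Y·L = 686.2 − 33.29×10.25 = 345 kN·m.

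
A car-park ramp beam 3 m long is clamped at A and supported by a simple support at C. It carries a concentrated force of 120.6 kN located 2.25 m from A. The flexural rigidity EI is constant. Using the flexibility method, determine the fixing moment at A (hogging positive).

Release the roller at C. Primary structure: cantilever fixed at A.
Downward deflection at the released point C due to the loads:
  point load 120.6 at a = 2.25: Pa²(3L − a)/(6EI) = 686.9/EI
Flexibility coefficient — unit upward force at C: δ_{CC} = L³/(3EI) = 9/EI.
The prop prevents deflection at C: R_C = δ_0/δ_{CC} = 686.9/9 = 76.32 kN.
Moment equilibrium about A: M_A = Σ(load moments about A) − R_C·L = 271.4 − 76.32×3 = 42.4 kN·m.

M_A = 42.4 kN·m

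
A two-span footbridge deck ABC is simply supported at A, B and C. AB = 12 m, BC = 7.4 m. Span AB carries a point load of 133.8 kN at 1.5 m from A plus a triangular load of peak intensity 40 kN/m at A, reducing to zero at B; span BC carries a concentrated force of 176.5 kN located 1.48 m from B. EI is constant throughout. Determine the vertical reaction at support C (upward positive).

R_C = -10.74 kN

Take M_B as the redundant. Released structure: two simple spans AB and BC with a hinge at B.
Discontinuity in slope at B on the released structure — sum the simple-span end rotations:
  span AB: point load 133.8 at a = 1.5: Pab(L + a)/(6LEI) = 395.1/EI
  span AB: triangular load, peak 40: 7w₀L³/(360EI) = 1344/EI
  span BC: point load 176.5 at a = 1.48: Pab(L + b)/(6LEI) = 463.9/EI
  relative rotation θ_0 = (1739 + 463.9)/EI = 2203/EI
A unit hogging moment at B produces rotation L₁/(3EI) + L₂/(3EI) = 6.467/EI.
Slope continuity at B: θ_0 = M_B·6.467/EI, so M_B = 2203/6.467 = 340.7 kN·m (hogging).
Span BC, ΣM about C: R_B^{BC}·7.4 = 1045 + 340.7, so R_B^{BC} = 187.2 kN and R_C = 176.5 − 187.2 = -10.74 kN.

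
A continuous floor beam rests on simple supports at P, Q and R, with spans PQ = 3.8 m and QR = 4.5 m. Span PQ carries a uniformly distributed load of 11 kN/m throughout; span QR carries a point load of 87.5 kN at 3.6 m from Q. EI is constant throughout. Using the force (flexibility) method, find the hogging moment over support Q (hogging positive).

M_Q = 29.58 kN·m

Insert a hinge at Q; M_Q is the redundant, and each span becomes simply supported.
Discontinuity in slope at Q on the released structure — sum the simple-span end rotations:
  span PQ: UDL 11: wL³/(24EI) = 25.15/EI
  span QR: point load 87.5 at a = 3.6: Pab(L + b)/(6LEI) = 56.7/EI
  relative rotation θ_0 = (25.15 + 56.7)/EI = 81.85/EI
A unit hogging moment at Q produces rotation L₁/(3EI) + L₂/(3EI) = 2.767/EI.
Slope continuity at Q: θ_0 = M_Q·2.767/EI, so M_Q = 81.85/2.767 = 29.58 kN·m (hogging).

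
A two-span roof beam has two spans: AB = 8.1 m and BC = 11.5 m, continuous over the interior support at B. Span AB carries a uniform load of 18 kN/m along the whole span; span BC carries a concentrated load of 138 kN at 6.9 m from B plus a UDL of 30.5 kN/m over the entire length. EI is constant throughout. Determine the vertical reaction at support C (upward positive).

R_C = 213.5 kN

Insert a hinge at B; M_B is the redundant, and each span becomes simply supported.
End slopes at the hinge B, treating each span as simply supported:
  span AB: UDL 18: wL³/(24EI) = 398.6/EI
  span BC: point load 138 at a = 6.9: Pab(L + b)/(6LEI) = 1022/EI
  span BC: UDL 30.5: wL³/(24EI) = 1933/EI
  relative rotation θ_0 = (398.6 + 2955)/EI = 3353/EI
A unit hogging moment at B produces rotation L₁/(3EI) + L₂/(3EI) = 6.533/EI.
Compatibility: M_B·(L₁+L₂)/(3EI) = θ_0, giving M_B = 513.3 kN·m (hogging).
Span BC, ΣM about C: R_B^{BC}·11.5 = 2652 + 513.3, so R_B^{BC} = 275.2 kN and R_C = 488.8 − 275.2 = 213.5 kN.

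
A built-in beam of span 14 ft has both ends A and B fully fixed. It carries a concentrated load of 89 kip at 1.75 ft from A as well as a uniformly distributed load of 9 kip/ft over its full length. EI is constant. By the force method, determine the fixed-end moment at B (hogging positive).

Release both end moments; the primary structure is a simply-supported span AB with redundants M_A and M_B.
On the primary (simply-supported) span, the end slopes from the loading are:
  at A: point load 89 at a = 1.75: Pab(L + b)/(6LEI) = 596.2/EI
  at B: point load 89 at a = 1.75: Pab(L + a)/(6LEI) = 357.7/EI
  at A: UDL 9: wL³/(24EI) = 1029/EI
  at B: UDL 9: wL³/(24EI) = 1029/EI
  θ_A0 = 1625/EI,  θ_B0 = 1387/EI
Flexibility coefficients: a unit moment at one end gives L/(3EI) there and L/(6EI) at the far end, so f₁₁ = f₂₂ = 4.667/EI and f₁₂ = f₂₁ = 2.333/EI.
Compatibility — zero rotation at each built-in end:
  4.667 M_A + 2.333 M_B = 1625
  2.333 M_A + 4.667 M_B = 1387
Solving the pair gives M_A = 266.2 kip·ft and M_B = 164 kip·ft (hogging).

M_B = 164 kip·ft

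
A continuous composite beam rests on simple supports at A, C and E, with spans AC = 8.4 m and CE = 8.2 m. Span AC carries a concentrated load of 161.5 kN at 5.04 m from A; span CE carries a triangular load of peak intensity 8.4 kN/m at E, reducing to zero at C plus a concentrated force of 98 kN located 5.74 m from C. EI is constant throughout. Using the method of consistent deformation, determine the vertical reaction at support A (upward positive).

R_A = 40.52 kN

Release continuity at C by inserting a hinge; the redundant is the internal moment M_C. The primary structure is two simply-supported spans AC and CE.
End slopes at the hinge C, treating each span as simply supported:
  span AC: point load 161.5 at a = 5.04: Pab(L + a)/(6LEI) = 729.3/EI
  span CE: triangular load, peak 8.4: 7w₀L³/(360EI) = 90.06/EI
  span CE: point load 98 at a = 5.74: Pab(L + b)/(6LEI) = 299.8/EI
  relative rotation θ_0 = (729.3 + 389.9)/EI = 1119/EI
A unit hogging moment at C produces rotation L₁/(3EI) + L₂/(3EI) = 5.533/EI.
Slope continuity at C: θ_0 = M_C·5.533/EI, so M_C = 1119/5.533 = 202.3 kN·m (hogging).
Span AC, ΣM about A with M_C applied at C: R_C^{AC}·8.4 = 814 + 202.3, so R_C^{AC} = 121 kN and R_A = 161.5 − 121 = 40.52 kN.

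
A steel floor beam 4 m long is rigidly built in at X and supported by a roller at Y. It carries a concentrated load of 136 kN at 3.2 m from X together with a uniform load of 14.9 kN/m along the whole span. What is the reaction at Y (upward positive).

R_Y = 118.1 kN

Release the roller at Y. Primary structure: cantilever fixed at X.
Deflection at Y on the released cantilever, summing each load's contribution:
  point load 136 at a = 3.2: Pa²(3L − a)/(6EI) = 2043/EI
  UDL 14.9: wL⁴/(8EI) = 476.8/EI
  δ_0 = 2519/EI
Tip deflection under a unit load at Y: L³/(3EI) = 21.33/EI.
Compatibility at Y: δ_0 − R_Y·δ_{YY} = 0, so R_Y = 2519/21.33 = 118.1 kN.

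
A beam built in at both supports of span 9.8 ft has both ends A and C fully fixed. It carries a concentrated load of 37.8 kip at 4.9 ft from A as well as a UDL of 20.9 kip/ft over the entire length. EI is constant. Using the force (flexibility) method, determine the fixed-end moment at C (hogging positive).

Take the two fixed-end moments M_A, M_C as redundants; the released structure is the simple span AC.
End rotations of the released simple span under the applied load (×1/EI):
  at A: point load 37.8 at a = 4.9: Pab(L + b)/(6LEI) = 226.9/EI
  at C: point load 37.8 at a = 4.9: Pab(L + a)/(6LEI) = 226.9/EI
  at A: UDL 20.9: wL³/(24EI) = 819.6/EI
  at C: UDL 20.9: wL³/(24EI) = 819.6/EI
  θ_A0 = 1047/EI,  θ_C0 = 1047/EI
Flexibility coefficients: a unit moment at one end gives L/(3EI) there and L/(6EI) at the far end, so f₁₁ = f₂₂ = 3.267/EI and f₁₂ = f₂₁ = 1.633/EI.
Compatibility — zero rotation at each built-in end:
  3.267 M_A + 1.633 M_C = 1047
  1.633 M_A + 3.267 M_C = 1047
Solving the pair gives M_A = 213.6 kip·ft and M_C = 213.6 kip·ft (hogging).

M_C = 213.6 kip·ft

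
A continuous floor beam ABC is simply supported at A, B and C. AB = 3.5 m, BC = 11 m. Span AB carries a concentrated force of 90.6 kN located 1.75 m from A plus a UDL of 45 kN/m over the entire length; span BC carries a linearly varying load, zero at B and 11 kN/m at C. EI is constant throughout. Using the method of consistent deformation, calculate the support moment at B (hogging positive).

M_B = 89.88 kN·m

Release continuity at B by inserting a hinge; the redundant is the internal moment M_B. The primary structure is two simply-supported spans AB and BC.
Rotations at B on the released spans (each span's end-slope, ×1/EI):
  span AB: point load 90.6 at a = 1.75: Pab(L + a)/(6LEI) = 69.37/EI
  span AB: UDL 45: wL³/(24EI) = 80.39/EI
  span BC: triangular load, peak 11: 7w₀L³/(360EI) = 284.7/EI
  relative rotation θ_0 = (149.8 + 284.7)/EI = 434.4/EI
A unit hogging moment at B produces rotation L₁/(3EI) + L₂/(3EI) = 4.833/EI.
Slope continuity at B: θ_0 = M_B·4.833/EI, so M_B = 434.4/4.833 = 89.88 kN·m (hogging).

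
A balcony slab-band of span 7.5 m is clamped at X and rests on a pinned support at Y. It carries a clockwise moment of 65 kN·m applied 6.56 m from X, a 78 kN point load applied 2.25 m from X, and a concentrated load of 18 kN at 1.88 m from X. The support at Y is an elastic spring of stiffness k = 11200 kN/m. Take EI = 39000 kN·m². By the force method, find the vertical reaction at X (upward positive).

Take the reaction at Y as the redundant and release it; the primary structure is a cantilever fixed at X.
Deflection at Y on the released cantilever, summing each load's contribution:
  clockwise couple 65 at a = 6.56: M₀a(2L − a)/(2EI) = 1799/EI
  point load 78 at a = 2.25: Pa²(3L − a)/(6EI) = 1333/EI
  point load 18 at a = 1.88: Pa²(3L − a)/(6EI) = 218.6/EI
  δ_0 = 3351/EI
Tip deflection under a unit load at Y: L³/(3EI) = 140.6/EI.
With EI = 39000 kN·m²: δ_0 = 0.085917 m and δ_{YY} = 0.003606 m/kN.
Compatibility — the spring shortens by R_Y/k under the reaction it provides: δ_0 − R_Y·δ_{YY} = R_Y/k. With 1/k = 0.000089 m/kN, R_Y = δ_0 / (δ_{YY} + 1/k) = 0.085917 / (0.003606 + 0.000089) = 23.25 kN.
Vertical equilibrium: R_X = ΣP − R_Y = 96 − 23.25 = 72.75 kN.

R_X = 72.75 kN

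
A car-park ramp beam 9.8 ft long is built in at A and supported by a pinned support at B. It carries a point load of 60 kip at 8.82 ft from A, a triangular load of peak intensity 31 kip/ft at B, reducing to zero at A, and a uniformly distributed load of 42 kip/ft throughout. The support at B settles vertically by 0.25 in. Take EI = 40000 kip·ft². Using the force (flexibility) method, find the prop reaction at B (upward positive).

Remove the prop at B; the released (primary) structure is a cantilever built in at A.
Primary-structure tip deflection at B by superposition:
  point load 60 at a = 8.82: Pa²(3L − a)/(6EI) = 16010/EI
  triangular load, peak 31 at the free end: 11w₀L⁴/(120EI) = 26211/EI
  UDL 42: wL⁴/(8EI) = 48424/EI
  δ_0 = 90645/EI
Tip deflection under a unit load at B: L³/(3EI) = 313.7/EI.
With EI = 40000 kip·ft²: δ_0 = 2.2661 ft and δ_{BB} = 0.007843 ft/kip.
Compatibility — the beam at B must follow the support down by 0.02083 ft: δ_0 − R_B·δ_{BB} = 0.02083, so R_B = (2.2661 − 0.02083)/0.007843 = 286.3 kip.

R_B = 286.3 kip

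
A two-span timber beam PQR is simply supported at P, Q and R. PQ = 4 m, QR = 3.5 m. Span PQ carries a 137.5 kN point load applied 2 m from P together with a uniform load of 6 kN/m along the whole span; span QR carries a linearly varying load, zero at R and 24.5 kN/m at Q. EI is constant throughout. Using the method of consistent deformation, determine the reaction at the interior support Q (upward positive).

Insert a hinge at Q; M_Q is the redundant, and each span becomes simply supported.
Discontinuity in slope at Q on the released structure — sum the simple-span end rotations:
  span PQ: point load 137.5 at a = 2: Pab(L + a)/(6LEI) = 137.5/EI
  span PQ: UDL 6: wL³/(24EI) = 16/EI
  span QR: triangular load, peak 24.5: w₀L³/(45EI) = 23.34/EI
  relative rotation θ_0 = (153.5 + 23.34)/EI = 176.8/EI
A unit hogging moment at Q produces rotation L₁/(3EI) + L₂/(3EI) = 2.5/EI.
Slope continuity at Q: θ_0 = M_Q·2.5/EI, so M_Q = 176.8/2.5 = 70.74 kN·m (hogging).
Span PQ, ΣM about P with M_Q applied at Q: R_Q^{PQ}·4 = 323 + 70.74, so R_Q^{PQ} = 98.43 kN and R_P = 161.5 − 98.43 = 63.07 kN.
Span QR, ΣM about R: R_Q^{QR}·3.5 = 100 + 70.74, so R_Q^{QR} = 48.79 kN and R_R = 42.88 − 48.79 = -5.919 kN.
R_Q = 98.43 + 48.79 = 147.2 kN.

R_Q = 147.2 kN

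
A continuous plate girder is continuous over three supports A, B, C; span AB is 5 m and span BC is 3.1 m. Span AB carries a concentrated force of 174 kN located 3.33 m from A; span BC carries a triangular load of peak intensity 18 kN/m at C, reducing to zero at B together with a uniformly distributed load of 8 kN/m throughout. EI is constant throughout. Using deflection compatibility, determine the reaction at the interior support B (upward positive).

R_B = 193.5 kN

Insert a hinge at B; M_B is the redundant, and each span becomes simply supported.
End slopes at the hinge B, treating each span as simply supported:
  span AB: point load 174 at a = 3.33: Pab(L + a)/(6LEI) = 268.7/EI
  span BC: triangular load, peak 18: 7w₀L³/(360EI) = 10.43/EI
  span BC: UDL 8: wL³/(24EI) = 9.93/EI
  relative rotation θ_0 = (268.7 + 20.36)/EI = 289/EI
A unit hogging moment at B produces rotation L₁/(3EI) + L₂/(3EI) = 2.7/EI.
Compatibility: M_B·(L₁+L₂)/(3EI) = θ_0, giving M_B = 107.1 kN·m (hogging).
Span AB, ΣM about A with M_B applied at B: R_B^{AB}·5 = 579.4 + 107.1, so R_B^{AB} = 137.3 kN and R_A = 174 − 137.3 = 36.71 kN.
Span BC, ΣM about C: R_B^{BC}·3.1 = 67.27 + 107.1, so R_B^{BC} = 56.23 kN and R_C = 52.7 − 56.23 = -3.532 kN.
R_B = 137.3 + 56.23 = 193.5 kN.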